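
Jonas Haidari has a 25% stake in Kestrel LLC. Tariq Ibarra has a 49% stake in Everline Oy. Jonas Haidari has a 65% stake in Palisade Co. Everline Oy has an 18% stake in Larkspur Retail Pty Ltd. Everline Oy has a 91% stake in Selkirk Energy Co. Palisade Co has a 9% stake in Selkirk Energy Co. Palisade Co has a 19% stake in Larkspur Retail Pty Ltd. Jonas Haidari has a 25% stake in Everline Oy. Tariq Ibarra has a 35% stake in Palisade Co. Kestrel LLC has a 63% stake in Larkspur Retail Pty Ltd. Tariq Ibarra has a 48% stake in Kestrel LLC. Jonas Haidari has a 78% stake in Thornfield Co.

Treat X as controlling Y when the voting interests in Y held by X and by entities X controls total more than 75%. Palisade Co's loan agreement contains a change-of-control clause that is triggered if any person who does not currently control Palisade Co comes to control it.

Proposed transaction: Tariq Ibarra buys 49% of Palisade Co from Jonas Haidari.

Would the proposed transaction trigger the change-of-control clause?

The purchase adds only to Tariq's holdings (Jonas's stake shrinks), so Tariq is the only person who could newly come to control Palisade.
Tariq's largest direct stake is 49% in Everline, which does not meet the threshold, so Tariq controls no company.
In Palisade, Tariq's side holds only 35%, not > 75%.
So before the transaction, Tariq does not control Palisade.
After the purchase, Tariq's direct stake in Palisade rises to 35% + 49% = 84%, and Jonas's stake falls to 16%.
Tariq holds 84% of Palisade, so Tariq controls Palisade.
Tariq did not control Palisade before and does after, so the clause is triggered.

Yes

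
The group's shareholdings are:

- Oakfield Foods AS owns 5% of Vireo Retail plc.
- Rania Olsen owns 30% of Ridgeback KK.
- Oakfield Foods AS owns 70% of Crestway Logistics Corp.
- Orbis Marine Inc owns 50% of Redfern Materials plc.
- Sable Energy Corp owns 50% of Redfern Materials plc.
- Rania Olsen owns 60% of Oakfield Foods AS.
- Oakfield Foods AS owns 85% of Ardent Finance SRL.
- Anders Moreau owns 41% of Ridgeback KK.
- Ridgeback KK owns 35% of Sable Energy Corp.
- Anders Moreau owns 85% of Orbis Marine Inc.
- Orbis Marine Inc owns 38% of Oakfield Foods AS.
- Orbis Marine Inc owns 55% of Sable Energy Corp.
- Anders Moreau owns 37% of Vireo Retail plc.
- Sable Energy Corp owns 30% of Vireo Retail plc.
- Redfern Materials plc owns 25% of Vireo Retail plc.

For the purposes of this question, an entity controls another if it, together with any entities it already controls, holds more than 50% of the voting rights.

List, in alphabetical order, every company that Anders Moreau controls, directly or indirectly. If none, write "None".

Orbis Marine Inc, Redfern Materials plc, Sable Energy Corp, Vireo Retail plc

Anders holds 85% of Orbis, so Anders controls Orbis.
Orbis holds 55% of Sable, so Anders controls Sable.
Orbis and Sable together hold 50% + 50% = 100% of Redfern, so Anders controls Redfern.
Anders and Redfern and Sable together hold 37% + 25% + 30% = 92% of Vireo, so Anders controls Vireo.
No other company's threshold is met.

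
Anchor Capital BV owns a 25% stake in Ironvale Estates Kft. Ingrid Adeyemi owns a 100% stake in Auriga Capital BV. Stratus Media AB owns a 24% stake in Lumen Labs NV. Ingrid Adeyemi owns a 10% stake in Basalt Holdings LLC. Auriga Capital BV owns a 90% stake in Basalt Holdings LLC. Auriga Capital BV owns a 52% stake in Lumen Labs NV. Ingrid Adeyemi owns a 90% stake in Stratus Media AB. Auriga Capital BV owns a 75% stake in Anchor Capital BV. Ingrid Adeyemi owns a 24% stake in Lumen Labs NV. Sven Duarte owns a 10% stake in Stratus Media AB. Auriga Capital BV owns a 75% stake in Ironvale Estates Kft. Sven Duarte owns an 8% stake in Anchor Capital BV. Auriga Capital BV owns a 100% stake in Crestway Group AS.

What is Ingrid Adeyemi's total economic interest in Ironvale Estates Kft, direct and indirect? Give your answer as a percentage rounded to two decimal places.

93.75%

Ingrid reaches Ironvale along 2 paths.
Via Auriga: 100% × 75% = 75%.
Via Auriga → Anchor: 100% × 75% × 25% = 18.75%.
Total: 75% + 18.75% = 93.75%.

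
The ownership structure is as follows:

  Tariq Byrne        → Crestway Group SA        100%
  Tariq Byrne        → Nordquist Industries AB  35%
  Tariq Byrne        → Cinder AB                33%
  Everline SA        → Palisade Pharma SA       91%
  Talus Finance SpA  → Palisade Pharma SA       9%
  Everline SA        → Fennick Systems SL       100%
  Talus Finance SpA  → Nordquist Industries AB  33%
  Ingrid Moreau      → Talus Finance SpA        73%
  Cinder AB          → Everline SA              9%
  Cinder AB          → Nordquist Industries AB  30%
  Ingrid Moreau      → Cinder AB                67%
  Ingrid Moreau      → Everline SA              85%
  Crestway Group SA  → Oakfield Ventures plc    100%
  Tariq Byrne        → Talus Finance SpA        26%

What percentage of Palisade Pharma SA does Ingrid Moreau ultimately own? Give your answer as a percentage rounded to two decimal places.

Ingrid reaches Palisade along 3 paths.
Via Everline: 85% × 91% = 77.35%.
Via Cinder → Everline: 67% × 9% × 91% = 5.4873%.
Via Talus: 73% × 9% = 6.57%.
Total: 77.35% + 5.4873% + 6.57% = 89.4073%.
Rounded: 89.41%.

89.41%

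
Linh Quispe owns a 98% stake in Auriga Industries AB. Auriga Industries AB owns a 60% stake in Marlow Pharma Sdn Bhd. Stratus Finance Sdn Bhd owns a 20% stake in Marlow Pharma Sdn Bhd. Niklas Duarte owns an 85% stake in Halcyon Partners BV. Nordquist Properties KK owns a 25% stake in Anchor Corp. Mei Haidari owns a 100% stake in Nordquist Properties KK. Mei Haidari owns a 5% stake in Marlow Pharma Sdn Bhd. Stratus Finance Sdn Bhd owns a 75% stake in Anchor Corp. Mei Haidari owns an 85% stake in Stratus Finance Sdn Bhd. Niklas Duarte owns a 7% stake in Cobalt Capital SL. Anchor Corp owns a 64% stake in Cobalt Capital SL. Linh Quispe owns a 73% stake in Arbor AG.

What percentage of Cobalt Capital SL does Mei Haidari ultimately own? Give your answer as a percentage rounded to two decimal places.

56.80%

Mei reaches Cobalt along 2 paths.
Via Stratus → Anchor: 85% × 75% × 64% = 40.8%.
Via Nordquist → Anchor: 100% × 25% × 64% = 16%.
Total: 40.8% + 16% = 56.8%.
Rounded: 56.80%.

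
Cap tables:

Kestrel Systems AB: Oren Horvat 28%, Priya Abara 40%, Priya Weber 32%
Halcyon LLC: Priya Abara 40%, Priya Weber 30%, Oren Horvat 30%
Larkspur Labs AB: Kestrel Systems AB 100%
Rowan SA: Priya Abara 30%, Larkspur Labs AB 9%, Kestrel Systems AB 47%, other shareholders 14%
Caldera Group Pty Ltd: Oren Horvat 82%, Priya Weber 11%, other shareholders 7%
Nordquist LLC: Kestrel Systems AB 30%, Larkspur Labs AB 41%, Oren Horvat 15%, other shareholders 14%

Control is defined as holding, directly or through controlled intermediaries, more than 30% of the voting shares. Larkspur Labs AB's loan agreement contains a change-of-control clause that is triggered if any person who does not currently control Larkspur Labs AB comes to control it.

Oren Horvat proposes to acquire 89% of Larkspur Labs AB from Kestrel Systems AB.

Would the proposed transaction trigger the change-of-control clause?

Yes

The purchase adds only to Oren's holdings (Kestrel's stake shrinks), so Oren is the only person who could newly come to control Larkspur.
Oren holds 82% of Caldera, so Oren controls Caldera.
Neither Oren nor any entity Oren controls holds any voting interest in Larkspur.
So before the transaction, Oren does not control Larkspur.
After the purchase, Oren holds 89% of Larkspur directly, and Kestrel's stake falls to 11%.
Oren holds 89% of Larkspur, so Oren controls Larkspur.
Oren did not control Larkspur before and does after, so the clause is triggered.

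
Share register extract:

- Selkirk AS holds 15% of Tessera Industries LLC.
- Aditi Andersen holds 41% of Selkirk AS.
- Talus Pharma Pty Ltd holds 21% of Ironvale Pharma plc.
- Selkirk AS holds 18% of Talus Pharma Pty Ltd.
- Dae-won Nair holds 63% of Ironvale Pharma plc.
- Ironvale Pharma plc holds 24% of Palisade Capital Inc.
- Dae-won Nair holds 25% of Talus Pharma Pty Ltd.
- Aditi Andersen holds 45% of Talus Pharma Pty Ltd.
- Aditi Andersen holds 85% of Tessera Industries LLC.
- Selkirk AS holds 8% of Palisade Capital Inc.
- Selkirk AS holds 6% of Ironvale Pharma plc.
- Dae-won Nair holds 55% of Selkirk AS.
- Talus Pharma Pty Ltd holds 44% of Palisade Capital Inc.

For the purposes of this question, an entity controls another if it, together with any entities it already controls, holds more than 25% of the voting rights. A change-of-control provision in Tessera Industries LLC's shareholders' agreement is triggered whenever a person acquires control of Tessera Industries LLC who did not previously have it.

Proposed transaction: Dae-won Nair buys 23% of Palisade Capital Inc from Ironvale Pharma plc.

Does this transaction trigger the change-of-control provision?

No

The purchase adds only to Dae-won's holdings (Ironvale's stake shrinks), so Dae-won is the only person who could newly come to control Tessera.
Dae-won holds 55% of Selkirk, so Dae-won controls Selkirk.
Dae-won and Selkirk together hold 25% + 18% = 43% of Talus, so Dae-won controls Talus.
Selkirk and Talus and Dae-won together hold 6% + 21% + 63% = 90% of Ironvale, so Dae-won controls Ironvale.
Selkirk and Ironvale and Talus together hold 8% + 24% + 44% = 76% of Palisade, so Dae-won controls Palisade.
In Tessera, Dae-won's side holds only 15%, not > 25%.
So before the transaction, Dae-won does not control Tessera.
After the purchase, Dae-won holds 23% of Palisade directly, and Ironvale's stake falls to 1%.
Selkirk and Ironvale and Talus and Dae-won together hold 8% + 1% + 44% + 23% = 76% of Palisade, so Dae-won controls Palisade.
After the transaction, Dae-won's side holds 15% of Tessera, not > 25%, so Dae-won still does not control Tessera.
No new person acquires control, so the clause is not triggered.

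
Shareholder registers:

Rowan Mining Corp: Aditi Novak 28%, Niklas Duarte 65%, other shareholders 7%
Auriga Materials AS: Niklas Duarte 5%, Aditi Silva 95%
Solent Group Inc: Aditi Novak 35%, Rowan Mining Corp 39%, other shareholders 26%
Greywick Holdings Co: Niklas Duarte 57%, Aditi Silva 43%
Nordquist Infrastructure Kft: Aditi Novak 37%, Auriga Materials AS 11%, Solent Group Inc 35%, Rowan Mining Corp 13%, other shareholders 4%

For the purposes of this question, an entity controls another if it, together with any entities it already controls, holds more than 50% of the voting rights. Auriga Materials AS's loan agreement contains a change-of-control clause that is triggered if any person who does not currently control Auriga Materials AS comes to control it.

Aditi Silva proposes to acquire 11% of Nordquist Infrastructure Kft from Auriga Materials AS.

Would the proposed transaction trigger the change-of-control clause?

The purchase adds only to Aditi Silva's holdings (Auriga's stake shrinks), so Aditi Silva is the only person who could newly come to control Auriga.
Aditi Silva holds 95% of Auriga, so Aditi Silva controls Auriga.
So Aditi Silva already controls Auriga before the transaction.
After the purchase, Aditi Silva holds 11% of Nordquist directly, and Auriga's stake falls to 0%.
Aditi Silva controlled Auriga already, so this is not a new person acquiring control; every other person's position is unchanged or reduced.
No new person acquires control, so the clause is not triggered.

No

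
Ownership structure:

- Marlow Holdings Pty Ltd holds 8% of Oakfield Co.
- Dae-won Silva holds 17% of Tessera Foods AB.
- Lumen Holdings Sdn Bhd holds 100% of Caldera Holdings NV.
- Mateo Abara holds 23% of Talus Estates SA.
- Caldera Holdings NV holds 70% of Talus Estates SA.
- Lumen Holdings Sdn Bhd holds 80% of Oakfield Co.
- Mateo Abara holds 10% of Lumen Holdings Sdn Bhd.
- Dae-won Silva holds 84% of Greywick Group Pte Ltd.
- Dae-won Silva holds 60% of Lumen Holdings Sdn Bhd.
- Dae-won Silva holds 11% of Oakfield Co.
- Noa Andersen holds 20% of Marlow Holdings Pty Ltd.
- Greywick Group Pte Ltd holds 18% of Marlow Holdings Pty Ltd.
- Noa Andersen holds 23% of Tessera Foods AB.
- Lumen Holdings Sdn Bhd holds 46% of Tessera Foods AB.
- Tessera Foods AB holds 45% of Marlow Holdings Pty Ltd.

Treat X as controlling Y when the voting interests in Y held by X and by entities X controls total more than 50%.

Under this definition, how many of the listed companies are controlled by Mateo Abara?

Mateo's largest direct stake is 23% in Talus, which does not meet the threshold.
Mateo controls 0 companies.

0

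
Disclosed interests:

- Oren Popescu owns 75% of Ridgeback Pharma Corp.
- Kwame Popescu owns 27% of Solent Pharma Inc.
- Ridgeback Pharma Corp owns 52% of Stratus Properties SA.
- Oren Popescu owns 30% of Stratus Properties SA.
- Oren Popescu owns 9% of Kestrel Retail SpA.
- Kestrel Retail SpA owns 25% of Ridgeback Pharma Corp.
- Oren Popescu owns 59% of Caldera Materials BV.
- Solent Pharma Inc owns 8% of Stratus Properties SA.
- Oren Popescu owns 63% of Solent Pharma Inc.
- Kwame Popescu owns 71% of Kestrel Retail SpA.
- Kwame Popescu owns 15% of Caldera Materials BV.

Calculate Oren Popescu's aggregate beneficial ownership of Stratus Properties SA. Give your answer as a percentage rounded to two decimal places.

Oren reaches Stratus along 4 paths.
Via Ridgeback: 75% × 52% = 39%.
Via Kestrel → Ridgeback: 9% × 25% × 52% = 1.17%.
Direct stake: 30% = 30%.
Via Solent: 63% × 8% = 5.04%.
Total: 39% + 1.17% + 30% + 5.04% = 75.21%.

75.21%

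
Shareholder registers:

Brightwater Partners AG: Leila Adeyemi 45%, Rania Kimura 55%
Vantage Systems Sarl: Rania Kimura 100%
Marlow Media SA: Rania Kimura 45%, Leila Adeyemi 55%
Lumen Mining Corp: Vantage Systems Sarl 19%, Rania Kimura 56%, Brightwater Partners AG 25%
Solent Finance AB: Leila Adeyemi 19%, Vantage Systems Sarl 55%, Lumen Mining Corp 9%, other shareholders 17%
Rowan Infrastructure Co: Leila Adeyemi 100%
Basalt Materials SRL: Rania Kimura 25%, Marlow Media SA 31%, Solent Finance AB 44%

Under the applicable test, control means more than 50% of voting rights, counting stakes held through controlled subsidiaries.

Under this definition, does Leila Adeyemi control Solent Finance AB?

No

Leila holds 55% of Marlow, so Leila controls Marlow.
Leila holds 100% of Rowan, so Leila controls Rowan.
In Solent, Leila's side holds only 19%, not > 50%.
So Leila does not control Solent.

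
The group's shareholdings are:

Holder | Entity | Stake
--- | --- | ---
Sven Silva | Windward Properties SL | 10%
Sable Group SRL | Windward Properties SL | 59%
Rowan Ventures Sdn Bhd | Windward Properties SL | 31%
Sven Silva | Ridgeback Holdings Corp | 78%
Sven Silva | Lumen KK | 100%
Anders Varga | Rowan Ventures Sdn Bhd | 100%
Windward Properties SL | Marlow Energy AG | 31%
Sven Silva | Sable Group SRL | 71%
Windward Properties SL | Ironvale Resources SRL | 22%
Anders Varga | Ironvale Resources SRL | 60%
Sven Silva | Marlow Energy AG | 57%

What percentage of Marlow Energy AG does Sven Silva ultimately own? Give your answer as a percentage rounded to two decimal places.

73.09%

Sven reaches Marlow along 3 paths.
Direct stake: 57% = 57%.
Via Windward: 10% × 31% = 3.1%.
Via Sable → Windward: 71% × 59% × 31% = 12.9859%.
Total: 57% + 3.1% + 12.9859% = 73.0859%.
Rounded: 73.09%.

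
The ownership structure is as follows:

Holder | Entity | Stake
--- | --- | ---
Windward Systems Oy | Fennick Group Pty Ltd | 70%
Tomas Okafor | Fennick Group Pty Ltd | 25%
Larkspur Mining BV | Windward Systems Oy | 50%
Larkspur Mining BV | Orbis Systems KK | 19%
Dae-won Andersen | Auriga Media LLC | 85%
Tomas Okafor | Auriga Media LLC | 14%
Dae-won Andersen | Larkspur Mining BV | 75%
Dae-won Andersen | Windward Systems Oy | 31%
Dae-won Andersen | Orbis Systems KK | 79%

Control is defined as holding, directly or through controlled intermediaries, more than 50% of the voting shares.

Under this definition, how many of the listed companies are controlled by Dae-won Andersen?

5

Dae-won holds 85% of Auriga, so Dae-won controls Auriga.
Dae-won holds 75% of Larkspur, so Dae-won controls Larkspur.
Dae-won and Larkspur together hold 31% + 50% = 81% of Windward, so Dae-won controls Windward.
Windward holds 70% of Fennick, so Dae-won controls Fennick.
Dae-won and Larkspur together hold 79% + 19% = 98% of Orbis, so Dae-won controls Orbis.
Dae-won controls 5 companies.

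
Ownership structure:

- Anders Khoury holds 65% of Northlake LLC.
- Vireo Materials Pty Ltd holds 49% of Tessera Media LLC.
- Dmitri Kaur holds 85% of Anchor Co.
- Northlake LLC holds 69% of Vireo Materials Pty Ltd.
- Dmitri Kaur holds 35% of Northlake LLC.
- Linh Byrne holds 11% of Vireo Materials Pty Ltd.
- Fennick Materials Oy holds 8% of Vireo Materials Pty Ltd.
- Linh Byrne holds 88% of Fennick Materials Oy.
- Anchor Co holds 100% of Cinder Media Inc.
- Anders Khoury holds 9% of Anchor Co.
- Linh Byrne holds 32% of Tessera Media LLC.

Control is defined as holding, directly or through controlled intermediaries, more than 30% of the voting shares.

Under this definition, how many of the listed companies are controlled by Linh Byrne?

Linh holds 88% of Fennick, so Linh controls Fennick.
Linh holds 32% of Tessera, so Linh controls Tessera.
No other company's threshold is met.
Linh controls 2 companies.

2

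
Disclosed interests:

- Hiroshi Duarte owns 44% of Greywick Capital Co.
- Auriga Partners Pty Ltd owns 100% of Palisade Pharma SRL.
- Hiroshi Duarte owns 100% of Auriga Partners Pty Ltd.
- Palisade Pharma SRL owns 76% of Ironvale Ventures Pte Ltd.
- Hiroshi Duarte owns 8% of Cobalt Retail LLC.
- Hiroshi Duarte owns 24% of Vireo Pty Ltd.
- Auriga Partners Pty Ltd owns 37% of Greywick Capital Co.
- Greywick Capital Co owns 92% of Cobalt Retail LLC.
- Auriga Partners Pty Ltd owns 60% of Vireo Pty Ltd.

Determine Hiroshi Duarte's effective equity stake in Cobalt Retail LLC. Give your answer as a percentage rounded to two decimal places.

82.52%

Hiroshi reaches Cobalt along 3 paths.
Via Greywick: 44% × 92% = 40.48%.
Via Auriga → Greywick: 100% × 37% × 92% = 34.04%.
Direct stake: 8% = 8%.
Total: 40.48% + 34.04% + 8% = 82.52%.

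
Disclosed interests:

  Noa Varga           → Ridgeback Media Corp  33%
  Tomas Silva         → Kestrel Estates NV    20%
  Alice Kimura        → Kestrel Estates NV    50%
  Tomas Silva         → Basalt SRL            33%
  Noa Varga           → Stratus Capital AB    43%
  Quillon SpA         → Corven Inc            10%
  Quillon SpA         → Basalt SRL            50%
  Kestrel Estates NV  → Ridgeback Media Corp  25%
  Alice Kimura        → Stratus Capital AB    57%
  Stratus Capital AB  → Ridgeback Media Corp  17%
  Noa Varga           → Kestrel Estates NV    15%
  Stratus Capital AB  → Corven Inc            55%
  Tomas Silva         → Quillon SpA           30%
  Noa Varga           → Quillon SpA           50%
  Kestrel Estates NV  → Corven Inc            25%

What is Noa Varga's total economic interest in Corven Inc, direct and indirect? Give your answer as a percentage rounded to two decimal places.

Noa reaches Corven along 3 paths.
Via Quillon: 50% × 10% = 5%.
Via Kestrel: 15% × 25% = 3.75%.
Via Stratus: 43% × 55% = 23.65%.
Total: 5% + 3.75% + 23.65% = 32.4%.
Rounded: 32.40%.

32.40%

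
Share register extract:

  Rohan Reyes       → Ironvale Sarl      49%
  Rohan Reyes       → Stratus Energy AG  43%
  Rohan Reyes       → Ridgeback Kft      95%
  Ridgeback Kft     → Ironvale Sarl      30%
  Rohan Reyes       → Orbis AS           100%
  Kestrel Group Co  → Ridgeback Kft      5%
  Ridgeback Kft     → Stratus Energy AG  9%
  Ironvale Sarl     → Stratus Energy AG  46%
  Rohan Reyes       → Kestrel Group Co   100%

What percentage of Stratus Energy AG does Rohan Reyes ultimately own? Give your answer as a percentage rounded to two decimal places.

Rohan reaches Stratus along 6 paths.
Via Kestrel → Ridgeback → Ironvale: 100% × 5% × 30% × 46% = 0.69%.
Via Ridgeback → Ironvale: 95% × 30% × 46% = 13.11%.
Via Ironvale: 49% × 46% = 22.54%.
Direct stake: 43% = 43%.
Via Kestrel → Ridgeback: 100% × 5% × 9% = 0.45%.
Via Ridgeback: 95% × 9% = 8.55%.
Total: 0.69% + 13.11% + 22.54% + 43% + 0.45% + 8.55% = 88.34%.

88.34%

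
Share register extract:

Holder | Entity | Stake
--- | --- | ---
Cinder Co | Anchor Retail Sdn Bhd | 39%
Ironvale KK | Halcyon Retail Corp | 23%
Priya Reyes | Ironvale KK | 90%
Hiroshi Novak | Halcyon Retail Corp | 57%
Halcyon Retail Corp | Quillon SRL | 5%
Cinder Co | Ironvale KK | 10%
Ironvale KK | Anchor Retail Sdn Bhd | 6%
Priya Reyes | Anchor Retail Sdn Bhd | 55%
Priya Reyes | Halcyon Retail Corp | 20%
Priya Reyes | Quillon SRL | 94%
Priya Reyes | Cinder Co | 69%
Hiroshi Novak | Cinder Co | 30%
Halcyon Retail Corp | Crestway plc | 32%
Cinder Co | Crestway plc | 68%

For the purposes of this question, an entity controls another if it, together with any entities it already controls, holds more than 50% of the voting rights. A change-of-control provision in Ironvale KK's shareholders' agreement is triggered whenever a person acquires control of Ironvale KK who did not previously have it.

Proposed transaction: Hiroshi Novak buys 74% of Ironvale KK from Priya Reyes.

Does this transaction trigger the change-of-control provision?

The purchase adds only to Hiroshi's holdings (Priya's stake shrinks), so Hiroshi is the only person who could newly come to control Ironvale.
Hiroshi holds 57% of Halcyon, so Hiroshi controls Halcyon.
Neither Hiroshi nor any entity Hiroshi controls holds any voting interest in Ironvale.
So before the transaction, Hiroshi does not control Ironvale.
After the purchase, Hiroshi holds 74% of Ironvale directly, and Priya's stake falls to 16%.
Hiroshi holds 74% of Ironvale, so Hiroshi controls Ironvale.
Hiroshi did not control Ironvale before and does after, so the clause is triggered.

Yes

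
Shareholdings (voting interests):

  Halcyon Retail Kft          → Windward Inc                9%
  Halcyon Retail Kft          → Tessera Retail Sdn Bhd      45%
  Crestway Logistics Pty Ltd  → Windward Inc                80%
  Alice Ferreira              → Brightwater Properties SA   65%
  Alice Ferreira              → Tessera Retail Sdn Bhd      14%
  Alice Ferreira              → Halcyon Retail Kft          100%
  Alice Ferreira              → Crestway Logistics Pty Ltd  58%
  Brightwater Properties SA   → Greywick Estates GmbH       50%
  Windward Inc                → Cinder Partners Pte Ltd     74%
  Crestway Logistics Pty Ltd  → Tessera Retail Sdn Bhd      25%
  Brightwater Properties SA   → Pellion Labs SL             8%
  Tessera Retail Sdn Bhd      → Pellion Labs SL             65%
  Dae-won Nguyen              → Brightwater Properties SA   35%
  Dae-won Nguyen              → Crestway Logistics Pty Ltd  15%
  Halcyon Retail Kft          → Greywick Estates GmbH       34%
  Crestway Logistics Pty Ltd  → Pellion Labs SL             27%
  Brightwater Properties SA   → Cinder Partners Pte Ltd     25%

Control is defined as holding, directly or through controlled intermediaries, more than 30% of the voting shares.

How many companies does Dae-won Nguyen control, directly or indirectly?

Dae-won holds 35% of Brightwater, so Dae-won controls Brightwater.
Brightwater holds 50% of Greywick, so Dae-won controls Greywick.
No other company's threshold is met.
Dae-won controls 2 companies.

2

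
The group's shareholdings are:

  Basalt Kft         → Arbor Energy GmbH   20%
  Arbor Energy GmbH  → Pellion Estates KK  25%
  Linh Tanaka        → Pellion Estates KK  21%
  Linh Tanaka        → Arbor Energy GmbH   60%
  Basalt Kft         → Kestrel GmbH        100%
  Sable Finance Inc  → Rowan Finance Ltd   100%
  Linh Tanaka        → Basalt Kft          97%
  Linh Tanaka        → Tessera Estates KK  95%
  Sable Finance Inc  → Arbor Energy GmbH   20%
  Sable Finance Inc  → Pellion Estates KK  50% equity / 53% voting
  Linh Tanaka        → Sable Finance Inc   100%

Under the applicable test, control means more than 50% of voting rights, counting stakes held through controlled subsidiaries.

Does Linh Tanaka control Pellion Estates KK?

Linh holds 97% of Basalt, so Linh controls Basalt.
Linh holds 100% of Sable, so Linh controls Sable.
Linh and Sable and Basalt together hold 60% + 20% + 20% = 100% of Arbor, so Linh controls Arbor.
Arbor and Sable and Linh together hold 25% + 53% + 21% = 99% of Pellion, so Linh controls Pellion.

Yes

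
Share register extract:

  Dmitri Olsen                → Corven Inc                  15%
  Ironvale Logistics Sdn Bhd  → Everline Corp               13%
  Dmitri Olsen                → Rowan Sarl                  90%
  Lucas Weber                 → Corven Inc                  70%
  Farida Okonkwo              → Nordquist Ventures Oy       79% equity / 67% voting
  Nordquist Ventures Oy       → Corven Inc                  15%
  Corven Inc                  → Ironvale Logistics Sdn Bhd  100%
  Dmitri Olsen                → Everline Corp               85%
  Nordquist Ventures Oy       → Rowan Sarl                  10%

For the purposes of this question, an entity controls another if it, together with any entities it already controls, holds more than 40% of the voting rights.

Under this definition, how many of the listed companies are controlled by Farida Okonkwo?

1

Farida holds 67% of Nordquist, so Farida controls Nordquist.
No other company's threshold is met.
Farida controls 1 company.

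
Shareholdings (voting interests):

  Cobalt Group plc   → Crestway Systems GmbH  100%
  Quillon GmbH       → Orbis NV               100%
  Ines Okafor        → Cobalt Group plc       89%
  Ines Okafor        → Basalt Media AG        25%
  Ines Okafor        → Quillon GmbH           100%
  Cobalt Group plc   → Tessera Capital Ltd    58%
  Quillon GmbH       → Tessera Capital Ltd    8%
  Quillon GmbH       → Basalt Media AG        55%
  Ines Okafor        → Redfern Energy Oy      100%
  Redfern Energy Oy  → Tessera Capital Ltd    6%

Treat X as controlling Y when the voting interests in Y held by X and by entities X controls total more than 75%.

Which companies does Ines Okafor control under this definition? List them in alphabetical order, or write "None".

Basalt Media AG, Cobalt Group plc, Crestway Systems GmbH, Orbis NV, Quillon GmbH, Redfern Energy Oy

Ines holds 89% of Cobalt, so Ines controls Cobalt.
Ines holds 100% of Quillon, so Ines controls Quillon.
Ines holds 100% of Redfern, so Ines controls Redfern.
Quillon holds 100% of Orbis, so Ines controls Orbis.
Cobalt holds 100% of Crestway, so Ines controls Crestway.
Quillon and Ines together hold 55% + 25% = 80% of Basalt, so Ines controls Basalt.
No other company's threshold is met.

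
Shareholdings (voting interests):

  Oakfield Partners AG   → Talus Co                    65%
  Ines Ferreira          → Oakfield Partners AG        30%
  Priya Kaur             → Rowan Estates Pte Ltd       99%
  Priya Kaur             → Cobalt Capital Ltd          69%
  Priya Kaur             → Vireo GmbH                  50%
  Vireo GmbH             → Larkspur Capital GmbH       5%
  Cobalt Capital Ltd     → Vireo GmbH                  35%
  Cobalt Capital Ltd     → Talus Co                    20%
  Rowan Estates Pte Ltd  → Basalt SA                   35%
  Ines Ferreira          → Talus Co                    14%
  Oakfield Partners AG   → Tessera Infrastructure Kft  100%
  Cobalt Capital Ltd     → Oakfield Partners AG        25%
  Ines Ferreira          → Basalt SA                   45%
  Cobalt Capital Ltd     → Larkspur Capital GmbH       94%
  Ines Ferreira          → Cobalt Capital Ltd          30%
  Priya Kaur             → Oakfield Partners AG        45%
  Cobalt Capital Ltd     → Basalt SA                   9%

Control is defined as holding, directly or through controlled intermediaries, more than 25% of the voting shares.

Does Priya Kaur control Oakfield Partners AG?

Yes

Priya holds 69% of Cobalt, so Priya controls Cobalt.
Cobalt and Priya together hold 25% + 45% = 70% of Oakfield, so Priya controls Oakfield.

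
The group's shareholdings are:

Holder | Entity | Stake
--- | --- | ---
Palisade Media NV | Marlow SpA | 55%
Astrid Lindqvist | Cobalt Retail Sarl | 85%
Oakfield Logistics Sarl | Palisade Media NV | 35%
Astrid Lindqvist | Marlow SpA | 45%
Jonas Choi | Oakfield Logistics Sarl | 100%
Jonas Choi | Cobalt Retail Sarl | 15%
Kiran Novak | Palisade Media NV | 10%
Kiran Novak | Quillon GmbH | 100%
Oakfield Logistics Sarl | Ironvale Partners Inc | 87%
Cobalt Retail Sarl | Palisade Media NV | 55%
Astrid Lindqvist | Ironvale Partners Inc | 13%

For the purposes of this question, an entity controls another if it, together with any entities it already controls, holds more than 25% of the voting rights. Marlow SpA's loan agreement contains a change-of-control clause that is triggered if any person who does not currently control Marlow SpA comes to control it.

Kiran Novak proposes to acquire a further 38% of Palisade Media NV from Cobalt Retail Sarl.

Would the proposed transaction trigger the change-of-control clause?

The purchase adds only to Kiran's holdings (Cobalt's stake shrinks), so Kiran is the only person who could newly come to control Marlow.
Kiran holds 100% of Quillon, so Kiran controls Quillon.
Neither Kiran nor any entity Kiran controls holds any voting interest in Marlow.
So before the transaction, Kiran does not control Marlow.
After the purchase, Kiran's direct stake in Palisade rises to 10% + 38% = 48%, and Cobalt's stake falls to 17%.
Kiran holds 48% of Palisade, so Kiran controls Palisade.
Palisade holds 55% of Marlow, so Kiran controls Marlow.
Kiran did not control Marlow before and does after, so the clause is triggered.

Yes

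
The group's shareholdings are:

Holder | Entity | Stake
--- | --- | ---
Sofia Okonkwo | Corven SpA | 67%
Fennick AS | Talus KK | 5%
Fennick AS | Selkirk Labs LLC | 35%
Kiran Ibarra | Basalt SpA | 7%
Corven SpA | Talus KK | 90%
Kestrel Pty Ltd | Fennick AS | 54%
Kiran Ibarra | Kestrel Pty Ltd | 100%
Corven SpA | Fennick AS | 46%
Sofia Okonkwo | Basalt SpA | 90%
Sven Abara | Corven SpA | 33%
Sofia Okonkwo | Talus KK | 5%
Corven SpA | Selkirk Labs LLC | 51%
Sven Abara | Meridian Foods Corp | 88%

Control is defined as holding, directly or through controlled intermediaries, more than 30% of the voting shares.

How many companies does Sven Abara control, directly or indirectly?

Sven holds 33% of Corven, so Sven controls Corven.
Corven holds 46% of Fennick, so Sven controls Fennick.
Fennick and Corven together hold 35% + 51% = 86% of Selkirk, so Sven controls Selkirk.
Sven holds 88% of Meridian, so Sven controls Meridian.
Corven and Fennick together hold 90% + 5% = 95% of Talus, so Sven controls Talus.
No other company's threshold is met.
Sven controls 5 companies.

5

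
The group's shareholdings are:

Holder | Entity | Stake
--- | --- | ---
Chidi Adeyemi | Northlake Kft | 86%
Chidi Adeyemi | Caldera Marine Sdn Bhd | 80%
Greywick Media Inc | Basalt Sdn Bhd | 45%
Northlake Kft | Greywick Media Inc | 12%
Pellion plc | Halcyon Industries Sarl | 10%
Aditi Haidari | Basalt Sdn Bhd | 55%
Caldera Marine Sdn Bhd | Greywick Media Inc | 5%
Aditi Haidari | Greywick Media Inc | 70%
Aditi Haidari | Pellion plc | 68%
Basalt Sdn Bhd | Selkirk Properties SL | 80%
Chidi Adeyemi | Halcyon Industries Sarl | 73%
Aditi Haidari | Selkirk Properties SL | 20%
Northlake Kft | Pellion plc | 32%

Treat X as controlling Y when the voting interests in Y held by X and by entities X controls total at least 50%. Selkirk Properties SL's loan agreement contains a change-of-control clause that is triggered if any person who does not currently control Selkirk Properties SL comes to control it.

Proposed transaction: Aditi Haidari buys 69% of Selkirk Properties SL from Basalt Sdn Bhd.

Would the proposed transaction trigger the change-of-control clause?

The purchase adds only to Aditi's holdings (Basalt's stake shrinks), so Aditi is the only person who could newly come to control Selkirk.
Aditi holds 70% of Greywick, so Aditi controls Greywick.
Greywick and Aditi together hold 45% + 55% = 100% of Basalt, so Aditi controls Basalt.
Basalt and Aditi together hold 80% + 20% = 100% of Selkirk, so Aditi controls Selkirk.
So Aditi already controls Selkirk before the transaction.
After the purchase, Aditi's direct stake in Selkirk rises to 20% + 69% = 89%, and Basalt's stake falls to 11%.
Aditi controlled Selkirk already, so this is not a new person acquiring control; every other person's position is unchanged or reduced.
No new person acquires control, so the clause is not triggered.

No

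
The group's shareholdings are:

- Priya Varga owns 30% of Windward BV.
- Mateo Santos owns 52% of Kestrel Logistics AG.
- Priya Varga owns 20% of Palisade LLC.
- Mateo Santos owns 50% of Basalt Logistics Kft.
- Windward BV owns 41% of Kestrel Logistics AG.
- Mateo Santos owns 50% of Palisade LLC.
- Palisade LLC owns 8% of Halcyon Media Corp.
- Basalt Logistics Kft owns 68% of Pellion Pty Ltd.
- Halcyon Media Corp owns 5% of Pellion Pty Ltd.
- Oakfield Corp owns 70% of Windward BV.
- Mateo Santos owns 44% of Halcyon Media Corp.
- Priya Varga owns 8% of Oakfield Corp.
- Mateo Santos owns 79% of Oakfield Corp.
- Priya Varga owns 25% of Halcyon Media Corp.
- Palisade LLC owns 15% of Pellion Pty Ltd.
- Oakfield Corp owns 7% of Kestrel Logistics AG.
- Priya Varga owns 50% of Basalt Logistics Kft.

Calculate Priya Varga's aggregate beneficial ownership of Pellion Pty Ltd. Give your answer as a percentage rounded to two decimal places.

Priya reaches Pellion along 4 paths.
Via Basalt: 50% × 68% = 34%.
Via Palisade: 20% × 15% = 3%.
Via Palisade → Halcyon: 20% × 8% × 5% = 0.08%.
Via Halcyon: 25% × 5% = 1.25%.
Total: 34% + 3% + 0.08% + 1.25% = 38.33%.

38.33%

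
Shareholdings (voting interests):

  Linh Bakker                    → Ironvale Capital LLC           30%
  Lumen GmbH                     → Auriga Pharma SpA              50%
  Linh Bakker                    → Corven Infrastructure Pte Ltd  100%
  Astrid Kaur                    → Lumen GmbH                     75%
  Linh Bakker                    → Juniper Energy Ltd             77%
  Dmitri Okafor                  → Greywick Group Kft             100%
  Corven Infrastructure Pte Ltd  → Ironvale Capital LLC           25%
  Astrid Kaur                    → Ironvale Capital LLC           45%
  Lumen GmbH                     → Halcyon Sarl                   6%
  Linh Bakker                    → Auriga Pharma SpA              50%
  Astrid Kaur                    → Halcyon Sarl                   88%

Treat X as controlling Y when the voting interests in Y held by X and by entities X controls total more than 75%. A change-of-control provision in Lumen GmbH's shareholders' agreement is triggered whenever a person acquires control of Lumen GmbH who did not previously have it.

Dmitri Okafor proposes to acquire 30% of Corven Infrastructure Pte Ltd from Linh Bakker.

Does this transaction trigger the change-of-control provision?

No

The purchase adds only to Dmitri's holdings (Linh's stake shrinks), so Dmitri is the only person who could newly come to control Lumen.
Dmitri holds 100% of Greywick, so Dmitri controls Greywick.
Neither Dmitri nor any entity Dmitri controls holds any voting interest in Lumen.
So before the transaction, Dmitri does not control Lumen.
After the purchase, Dmitri holds 30% of Corven directly, and Linh's stake falls to 70%.
Dmitri's side now holds 30% of Corven, not > 75%, so Dmitri still does not control Corven.
After the transaction, neither Dmitri nor any entity Dmitri controls holds a voting interest in Lumen, so Dmitri still does not control it.
No new person acquires control, so the clause is not triggered.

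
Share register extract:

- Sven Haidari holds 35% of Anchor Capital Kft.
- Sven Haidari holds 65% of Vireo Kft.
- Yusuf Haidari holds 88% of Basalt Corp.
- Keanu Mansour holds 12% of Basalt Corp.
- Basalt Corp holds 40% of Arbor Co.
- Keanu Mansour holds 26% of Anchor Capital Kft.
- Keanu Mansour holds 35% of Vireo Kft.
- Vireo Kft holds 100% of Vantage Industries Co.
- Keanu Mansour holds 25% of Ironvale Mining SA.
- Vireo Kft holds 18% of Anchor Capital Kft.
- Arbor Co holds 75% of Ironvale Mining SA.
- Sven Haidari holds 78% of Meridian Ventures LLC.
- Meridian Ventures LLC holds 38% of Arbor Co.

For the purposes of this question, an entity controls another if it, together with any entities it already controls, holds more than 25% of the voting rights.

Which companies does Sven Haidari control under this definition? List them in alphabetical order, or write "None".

Anchor Capital Kft, Arbor Co, Ironvale Mining SA, Meridian Ventures LLC, Vantage Industries Co, Vireo Kft

Sven holds 65% of Vireo, so Sven controls Vireo.
Sven holds 78% of Meridian, so Sven controls Meridian.
Vireo and Sven together hold 18% + 35% = 53% of Anchor, so Sven controls Anchor.
Meridian holds 38% of Arbor, so Sven controls Arbor.
Vireo holds 100% of Vantage, so Sven controls Vantage.
Arbor holds 75% of Ironvale, so Sven controls Ironvale.
No other company's threshold is met.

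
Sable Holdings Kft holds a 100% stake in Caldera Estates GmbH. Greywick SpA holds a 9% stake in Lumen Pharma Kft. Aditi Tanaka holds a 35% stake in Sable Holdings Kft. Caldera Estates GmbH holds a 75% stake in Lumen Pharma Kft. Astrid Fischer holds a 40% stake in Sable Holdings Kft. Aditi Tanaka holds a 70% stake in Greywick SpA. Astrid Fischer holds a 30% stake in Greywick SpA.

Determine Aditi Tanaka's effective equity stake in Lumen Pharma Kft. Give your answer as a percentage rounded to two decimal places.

Aditi reaches Lumen along 2 paths.
Via Sable → Caldera: 35% × 100% × 75% = 26.25%.
Via Greywick: 70% × 9% = 6.3%.
Total: 26.25% + 6.3% = 32.55%.

32.55%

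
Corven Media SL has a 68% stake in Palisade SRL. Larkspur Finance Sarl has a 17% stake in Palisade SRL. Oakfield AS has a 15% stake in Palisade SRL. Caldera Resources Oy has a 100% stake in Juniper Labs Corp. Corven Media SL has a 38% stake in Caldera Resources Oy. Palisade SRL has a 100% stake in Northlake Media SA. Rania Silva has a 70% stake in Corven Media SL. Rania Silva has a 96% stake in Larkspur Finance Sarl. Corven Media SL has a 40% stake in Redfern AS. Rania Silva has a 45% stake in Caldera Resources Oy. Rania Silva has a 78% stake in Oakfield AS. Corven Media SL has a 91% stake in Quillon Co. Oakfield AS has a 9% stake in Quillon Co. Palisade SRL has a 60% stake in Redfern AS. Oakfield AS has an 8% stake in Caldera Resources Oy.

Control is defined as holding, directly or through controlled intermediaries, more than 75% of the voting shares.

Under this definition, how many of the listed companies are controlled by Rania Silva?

2

Rania holds 78% of Oakfield, so Rania controls Oakfield.
Rania holds 96% of Larkspur, so Rania controls Larkspur.
No other company's threshold is met.
Rania controls 2 companies.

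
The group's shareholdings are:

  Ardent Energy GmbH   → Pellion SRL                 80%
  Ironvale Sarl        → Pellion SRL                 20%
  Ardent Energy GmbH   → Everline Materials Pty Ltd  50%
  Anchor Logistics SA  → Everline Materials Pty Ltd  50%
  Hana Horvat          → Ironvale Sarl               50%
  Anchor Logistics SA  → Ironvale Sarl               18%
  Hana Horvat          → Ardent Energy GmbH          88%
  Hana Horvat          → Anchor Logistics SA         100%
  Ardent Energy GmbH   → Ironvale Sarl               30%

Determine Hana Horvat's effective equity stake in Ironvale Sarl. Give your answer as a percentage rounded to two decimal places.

Hana reaches Ironvale along 3 paths.
Direct stake: 50% = 50%.
Via Ardent: 88% × 30% = 26.4%.
Via Anchor: 100% × 18% = 18%.
Total: 50% + 26.4% + 18% = 94.4%.
Rounded: 94.40%.

94.40%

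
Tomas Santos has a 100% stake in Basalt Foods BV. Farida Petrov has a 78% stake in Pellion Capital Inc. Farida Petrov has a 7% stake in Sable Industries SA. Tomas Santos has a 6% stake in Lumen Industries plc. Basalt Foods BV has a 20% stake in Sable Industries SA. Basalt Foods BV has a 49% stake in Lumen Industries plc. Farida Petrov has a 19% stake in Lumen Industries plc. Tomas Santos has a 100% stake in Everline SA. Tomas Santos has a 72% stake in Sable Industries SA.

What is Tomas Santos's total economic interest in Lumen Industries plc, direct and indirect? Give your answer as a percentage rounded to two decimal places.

Tomas reaches Lumen along 2 paths.
Via Basalt: 100% × 49% = 49%.
Direct stake: 6% = 6%.
Total: 49% + 6% = 55%.
Rounded: 55.00%.

55.00%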